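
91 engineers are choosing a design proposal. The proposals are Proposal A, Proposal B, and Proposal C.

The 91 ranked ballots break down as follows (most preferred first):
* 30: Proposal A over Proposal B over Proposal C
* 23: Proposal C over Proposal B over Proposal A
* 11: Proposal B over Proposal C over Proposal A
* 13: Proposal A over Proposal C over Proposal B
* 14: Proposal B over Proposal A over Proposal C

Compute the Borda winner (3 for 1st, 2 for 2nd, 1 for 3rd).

Proposal B

Proposal A: 30×3 + 23×1 + 11×1 + 13×3 + 14×2 = 191
Proposal B: 30×2 + 23×2 + 11×3 + 13×1 + 14×3 = 194
Proposal C: 30×1 + 23×3 + 11×2 + 13×2 + 14×1 = 161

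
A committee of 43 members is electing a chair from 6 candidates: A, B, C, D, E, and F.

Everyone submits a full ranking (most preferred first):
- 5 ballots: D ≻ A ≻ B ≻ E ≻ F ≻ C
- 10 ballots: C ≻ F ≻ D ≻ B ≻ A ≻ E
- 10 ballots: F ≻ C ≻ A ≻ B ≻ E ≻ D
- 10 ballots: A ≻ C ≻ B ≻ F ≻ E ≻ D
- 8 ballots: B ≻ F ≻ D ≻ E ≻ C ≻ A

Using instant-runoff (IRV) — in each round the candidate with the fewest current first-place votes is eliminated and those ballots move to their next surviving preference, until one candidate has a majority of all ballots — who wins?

F

Round 1: A 10, B 8, C 10, D 5, E 0, F 10. E eliminated.
Round 2: A 10, B 8, C 10, D 5, F 10. D eliminated.
Round 3: A 15, B 8, C 10, F 10. B eliminated.
Round 4: A 15, C 10, F 18. C eliminated.
Round 5: A 15, F 28. F has a majority (≥22).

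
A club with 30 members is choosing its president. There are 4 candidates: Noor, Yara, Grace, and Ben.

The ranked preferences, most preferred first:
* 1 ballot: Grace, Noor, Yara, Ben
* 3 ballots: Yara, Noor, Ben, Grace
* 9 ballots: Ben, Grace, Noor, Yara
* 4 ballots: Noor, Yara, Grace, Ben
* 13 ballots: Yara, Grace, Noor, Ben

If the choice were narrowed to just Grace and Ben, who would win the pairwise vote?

Grace

Grace is ranked above Ben on 18 ballots; Ben above Grace on 12.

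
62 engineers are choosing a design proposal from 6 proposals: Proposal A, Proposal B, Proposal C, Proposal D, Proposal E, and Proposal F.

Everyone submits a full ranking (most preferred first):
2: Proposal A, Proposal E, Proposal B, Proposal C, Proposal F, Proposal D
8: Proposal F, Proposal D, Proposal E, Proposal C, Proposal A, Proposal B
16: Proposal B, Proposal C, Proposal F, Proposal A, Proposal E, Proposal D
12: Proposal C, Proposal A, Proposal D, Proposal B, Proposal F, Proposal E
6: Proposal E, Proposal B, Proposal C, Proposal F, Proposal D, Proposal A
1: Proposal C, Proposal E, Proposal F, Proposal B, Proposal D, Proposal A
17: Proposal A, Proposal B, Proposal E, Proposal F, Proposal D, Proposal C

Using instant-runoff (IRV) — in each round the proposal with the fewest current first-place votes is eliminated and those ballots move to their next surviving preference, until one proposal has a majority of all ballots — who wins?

Round 1: Proposal A 19, Proposal B 16, Proposal C 13, Proposal D 0, Proposal E 6, Proposal F 8. Proposal D eliminated.
Round 2: Proposal A 19, Proposal B 16, Proposal C 13, Proposal E 6, Proposal F 8. Proposal E eliminated.
Round 3: Proposal A 19, Proposal B 22, Proposal C 13, Proposal F 8. Proposal F eliminated.
Round 4: Proposal A 19, Proposal B 22, Proposal C 21. Proposal A eliminated.
Round 5: Proposal B 41, Proposal C 21. Proposal B has a majority (≥32).

Proposal B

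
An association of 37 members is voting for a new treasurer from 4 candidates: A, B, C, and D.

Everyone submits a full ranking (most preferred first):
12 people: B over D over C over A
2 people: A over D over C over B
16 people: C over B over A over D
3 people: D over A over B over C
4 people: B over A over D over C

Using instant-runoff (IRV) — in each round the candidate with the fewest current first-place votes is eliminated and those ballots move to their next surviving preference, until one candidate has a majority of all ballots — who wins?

Round 1: A 2, B 16, C 16, D 3. A eliminated.
Round 2: B 16, C 16, D 5. D eliminated.
Round 3: B 19, C 18. B has a majority (≥19).

B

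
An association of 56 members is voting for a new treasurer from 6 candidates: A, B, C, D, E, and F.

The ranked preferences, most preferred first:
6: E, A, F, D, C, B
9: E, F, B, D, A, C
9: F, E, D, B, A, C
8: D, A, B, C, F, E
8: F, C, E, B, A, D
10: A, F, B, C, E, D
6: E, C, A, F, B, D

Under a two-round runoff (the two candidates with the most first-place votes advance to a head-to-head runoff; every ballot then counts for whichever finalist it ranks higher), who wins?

Round 1 first-place votes: A 10, B 0, C 0, D 8, E 21, F 17. E and F advance.
Runoff: E is ranked above F on 21 ballots, F above E on 35.

F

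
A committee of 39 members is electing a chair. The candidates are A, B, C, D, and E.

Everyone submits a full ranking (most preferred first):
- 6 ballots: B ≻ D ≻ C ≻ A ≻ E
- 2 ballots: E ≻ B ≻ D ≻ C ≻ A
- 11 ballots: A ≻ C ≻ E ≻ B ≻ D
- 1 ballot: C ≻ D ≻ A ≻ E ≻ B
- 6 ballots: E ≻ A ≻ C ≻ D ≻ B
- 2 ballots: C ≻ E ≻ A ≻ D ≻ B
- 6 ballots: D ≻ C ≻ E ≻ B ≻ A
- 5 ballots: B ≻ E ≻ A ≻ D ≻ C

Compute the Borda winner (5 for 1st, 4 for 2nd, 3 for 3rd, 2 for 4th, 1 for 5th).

A: 6×2 + 2×1 + 11×5 + 1×3 + 6×4 + 2×3 + 6×1 + 5×3 = 123
B: 6×5 + 2×4 + 11×2 + 1×1 + 6×1 + 2×1 + 6×2 + 5×5 = 106
C: 6×3 + 2×2 + 11×4 + 1×5 + 6×3 + 2×5 + 6×4 + 5×1 = 128
D: 6×4 + 2×3 + 11×1 + 1×4 + 6×2 + 2×2 + 6×5 + 5×2 = 101
E: 6×1 + 2×5 + 11×3 + 1×2 + 6×5 + 2×4 + 6×3 + 5×4 = 127

C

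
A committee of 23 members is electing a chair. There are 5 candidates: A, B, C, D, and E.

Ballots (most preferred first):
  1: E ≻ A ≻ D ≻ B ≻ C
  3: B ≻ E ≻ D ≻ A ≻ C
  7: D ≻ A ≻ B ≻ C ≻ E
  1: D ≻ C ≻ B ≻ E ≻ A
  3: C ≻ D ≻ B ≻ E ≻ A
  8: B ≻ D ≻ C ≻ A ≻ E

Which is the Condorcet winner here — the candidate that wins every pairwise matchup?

D

D vs A: 22–1
D vs B: 12–11
D vs C: 20–3
D vs E: 19–4
D beats every other candidate.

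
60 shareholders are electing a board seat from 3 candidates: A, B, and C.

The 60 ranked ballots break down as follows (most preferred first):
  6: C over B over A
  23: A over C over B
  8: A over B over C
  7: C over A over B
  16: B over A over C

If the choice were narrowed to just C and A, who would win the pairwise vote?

C is ranked above A on 13 ballots; A above C on 47.

A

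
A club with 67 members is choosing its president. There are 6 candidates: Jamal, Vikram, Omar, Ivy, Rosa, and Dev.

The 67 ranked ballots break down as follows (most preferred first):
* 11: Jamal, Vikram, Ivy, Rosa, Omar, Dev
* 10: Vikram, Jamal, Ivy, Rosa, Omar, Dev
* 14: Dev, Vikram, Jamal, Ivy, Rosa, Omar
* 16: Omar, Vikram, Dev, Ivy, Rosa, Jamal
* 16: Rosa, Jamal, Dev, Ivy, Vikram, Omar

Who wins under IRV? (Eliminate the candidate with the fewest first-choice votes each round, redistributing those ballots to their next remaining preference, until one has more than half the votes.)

Round 1: Jamal 11, Vikram 10, Omar 16, Ivy 0, Rosa 16, Dev 14. Ivy eliminated.
Round 2: Jamal 11, Vikram 10, Omar 16, Rosa 16, Dev 14. Vikram eliminated.
Round 3: Jamal 21, Omar 16, Rosa 16, Dev 14. Dev eliminated.
Round 4: Jamal 35, Omar 16, Rosa 16. Jamal has a majority (≥34).

Jamal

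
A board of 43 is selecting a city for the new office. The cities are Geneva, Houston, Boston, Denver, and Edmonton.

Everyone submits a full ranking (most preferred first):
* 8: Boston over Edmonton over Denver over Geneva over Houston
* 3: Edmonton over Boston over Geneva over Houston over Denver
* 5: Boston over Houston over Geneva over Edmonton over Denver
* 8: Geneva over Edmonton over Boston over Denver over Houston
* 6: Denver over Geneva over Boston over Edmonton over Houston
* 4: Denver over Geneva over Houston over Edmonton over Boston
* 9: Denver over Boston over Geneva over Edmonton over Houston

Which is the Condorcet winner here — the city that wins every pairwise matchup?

Boston

Boston vs Geneva: 25–18
Boston vs Houston: 39–4
Boston vs Denver: 24–19
Boston vs Edmonton: 28–15
Boston beats every other city.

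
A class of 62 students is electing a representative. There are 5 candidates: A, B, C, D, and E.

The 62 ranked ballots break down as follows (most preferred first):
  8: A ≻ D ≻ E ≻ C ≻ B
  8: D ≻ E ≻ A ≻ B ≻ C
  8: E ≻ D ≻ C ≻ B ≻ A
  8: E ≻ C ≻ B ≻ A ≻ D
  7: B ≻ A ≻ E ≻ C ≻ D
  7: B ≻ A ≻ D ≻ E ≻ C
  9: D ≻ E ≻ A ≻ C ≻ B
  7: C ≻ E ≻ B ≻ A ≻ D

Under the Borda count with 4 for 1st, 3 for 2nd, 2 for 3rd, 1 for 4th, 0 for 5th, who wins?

E

A: 8×4 + 8×2 + 8×0 + 8×1 + 7×3 + 7×3 + 9×2 + 7×1 = 123
B: 8×0 + 8×1 + 8×1 + 8×2 + 7×4 + 7×4 + 9×0 + 7×2 = 102
C: 8×1 + 8×0 + 8×2 + 8×3 + 7×1 + 7×0 + 9×1 + 7×4 = 92
D: 8×3 + 8×4 + 8×3 + 8×0 + 7×0 + 7×2 + 9×4 + 7×0 = 130
E: 8×2 + 8×3 + 8×4 + 8×4 + 7×2 + 7×1 + 9×3 + 7×3 = 173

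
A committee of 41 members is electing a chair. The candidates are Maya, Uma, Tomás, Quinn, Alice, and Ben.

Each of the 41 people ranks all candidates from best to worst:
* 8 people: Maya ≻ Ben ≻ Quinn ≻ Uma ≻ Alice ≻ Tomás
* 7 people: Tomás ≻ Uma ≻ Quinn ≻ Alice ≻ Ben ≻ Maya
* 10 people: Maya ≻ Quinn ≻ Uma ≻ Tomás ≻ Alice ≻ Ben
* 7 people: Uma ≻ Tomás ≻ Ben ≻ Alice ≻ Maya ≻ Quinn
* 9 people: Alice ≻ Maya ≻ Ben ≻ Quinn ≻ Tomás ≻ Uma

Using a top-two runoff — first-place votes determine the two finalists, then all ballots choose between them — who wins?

Round 1 first-place votes: Maya 18, Uma 7, Tomás 7, Quinn 0, Alice 9, Ben 0. Maya and Alice advance.
Runoff: Maya is ranked above Alice on 18 ballots, Alice above Maya on 23.

Alice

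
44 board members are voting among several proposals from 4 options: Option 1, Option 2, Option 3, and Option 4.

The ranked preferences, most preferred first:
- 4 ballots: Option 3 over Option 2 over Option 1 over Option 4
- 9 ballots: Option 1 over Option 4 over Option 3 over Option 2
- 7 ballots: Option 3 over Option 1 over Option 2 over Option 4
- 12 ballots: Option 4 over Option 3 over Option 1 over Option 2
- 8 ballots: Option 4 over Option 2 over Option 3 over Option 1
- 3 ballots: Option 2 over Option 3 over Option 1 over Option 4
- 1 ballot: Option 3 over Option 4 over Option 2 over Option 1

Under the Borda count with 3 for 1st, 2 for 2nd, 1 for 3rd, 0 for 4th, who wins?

Option 1: 4×1 + 9×3 + 7×2 + 12×1 + 8×0 + 3×1 + 1×0 = 60
Option 2: 4×2 + 9×0 + 7×1 + 12×0 + 8×2 + 3×3 + 1×1 = 41
Option 3: 4×3 + 9×1 + 7×3 + 12×2 + 8×1 + 3×2 + 1×3 = 83
Option 4: 4×0 + 9×2 + 7×0 + 12×3 + 8×3 + 3×0 + 1×2 = 80

Option 3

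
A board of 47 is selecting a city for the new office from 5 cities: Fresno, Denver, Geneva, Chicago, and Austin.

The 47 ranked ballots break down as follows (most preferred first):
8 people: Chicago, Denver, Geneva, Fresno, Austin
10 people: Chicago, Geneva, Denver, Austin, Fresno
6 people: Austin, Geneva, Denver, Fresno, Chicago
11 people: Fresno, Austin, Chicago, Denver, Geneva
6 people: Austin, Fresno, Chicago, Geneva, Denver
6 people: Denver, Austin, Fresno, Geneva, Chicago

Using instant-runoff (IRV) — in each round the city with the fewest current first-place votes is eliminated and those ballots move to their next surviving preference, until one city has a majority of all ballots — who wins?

Austin

Round 1: Fresno 11, Denver 6, Geneva 0, Chicago 18, Austin 12. Geneva eliminated.
Round 2: Fresno 11, Denver 6, Chicago 18, Austin 12. Denver eliminated.
Round 3: Fresno 11, Chicago 18, Austin 18. Fresno eliminated.
Round 4: Chicago 18, Austin 29. Austin has a majority (≥24).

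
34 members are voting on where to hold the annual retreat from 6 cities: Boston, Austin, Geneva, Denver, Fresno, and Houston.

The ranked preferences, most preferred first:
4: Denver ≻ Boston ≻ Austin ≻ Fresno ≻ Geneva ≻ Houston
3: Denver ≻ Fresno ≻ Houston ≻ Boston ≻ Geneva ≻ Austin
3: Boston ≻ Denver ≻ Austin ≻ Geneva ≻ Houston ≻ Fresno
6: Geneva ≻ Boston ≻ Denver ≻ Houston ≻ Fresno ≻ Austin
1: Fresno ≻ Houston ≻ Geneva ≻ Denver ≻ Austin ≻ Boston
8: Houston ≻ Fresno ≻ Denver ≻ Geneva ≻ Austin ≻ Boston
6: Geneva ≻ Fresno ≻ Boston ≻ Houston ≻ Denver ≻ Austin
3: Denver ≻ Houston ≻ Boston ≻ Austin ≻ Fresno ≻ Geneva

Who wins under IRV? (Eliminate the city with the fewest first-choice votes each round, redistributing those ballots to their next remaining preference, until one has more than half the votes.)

Round 1: Boston 3, Austin 0, Geneva 12, Denver 10, Fresno 1, Houston 8. Austin eliminated.
Round 2: Boston 3, Geneva 12, Denver 10, Fresno 1, Houston 8. Fresno eliminated.
Round 3: Boston 3, Geneva 12, Denver 10, Houston 9. Boston eliminated.
Round 4: Geneva 12, Denver 13, Houston 9. Houston eliminated.
Round 5: Geneva 13, Denver 21. Denver has a majority (≥18).

Denver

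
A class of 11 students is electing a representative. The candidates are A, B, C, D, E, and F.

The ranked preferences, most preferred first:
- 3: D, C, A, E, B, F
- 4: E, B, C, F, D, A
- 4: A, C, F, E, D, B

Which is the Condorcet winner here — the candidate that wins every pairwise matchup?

C vs A: 7–4
C vs B: 7–4
C vs D: 8–3
C vs E: 7–4
C vs F: 11–0
C beats every other candidate.

C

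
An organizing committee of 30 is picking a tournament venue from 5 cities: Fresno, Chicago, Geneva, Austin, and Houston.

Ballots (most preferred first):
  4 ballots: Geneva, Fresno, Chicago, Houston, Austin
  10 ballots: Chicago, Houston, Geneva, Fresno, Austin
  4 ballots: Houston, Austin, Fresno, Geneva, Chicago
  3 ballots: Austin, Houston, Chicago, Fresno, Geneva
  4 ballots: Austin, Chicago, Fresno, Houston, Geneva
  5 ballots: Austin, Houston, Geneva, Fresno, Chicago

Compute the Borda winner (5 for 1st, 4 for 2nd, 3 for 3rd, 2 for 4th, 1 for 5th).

Fresno: 4×4 + 10×2 + 4×3 + 3×2 + 4×3 + 5×2 = 76
Chicago: 4×3 + 10×5 + 4×1 + 3×3 + 4×4 + 5×1 = 96
Geneva: 4×5 + 10×3 + 4×2 + 3×1 + 4×1 + 5×3 = 80
Austin: 4×1 + 10×1 + 4×4 + 3×5 + 4×5 + 5×5 = 90
Houston: 4×2 + 10×4 + 4×5 + 3×4 + 4×2 + 5×4 = 108

Houston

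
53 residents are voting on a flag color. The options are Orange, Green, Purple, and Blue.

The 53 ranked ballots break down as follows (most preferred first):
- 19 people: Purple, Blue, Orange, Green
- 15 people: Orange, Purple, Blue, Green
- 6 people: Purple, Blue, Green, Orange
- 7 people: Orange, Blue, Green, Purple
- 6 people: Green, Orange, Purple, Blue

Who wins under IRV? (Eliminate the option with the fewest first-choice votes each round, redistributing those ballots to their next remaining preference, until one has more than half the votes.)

Orange

Round 1: Orange 22, Green 6, Purple 25, Blue 0. Blue eliminated.
Round 2: Orange 22, Green 6, Purple 25. Green eliminated.
Round 3: Orange 28, Purple 25. Orange has a majority (≥27).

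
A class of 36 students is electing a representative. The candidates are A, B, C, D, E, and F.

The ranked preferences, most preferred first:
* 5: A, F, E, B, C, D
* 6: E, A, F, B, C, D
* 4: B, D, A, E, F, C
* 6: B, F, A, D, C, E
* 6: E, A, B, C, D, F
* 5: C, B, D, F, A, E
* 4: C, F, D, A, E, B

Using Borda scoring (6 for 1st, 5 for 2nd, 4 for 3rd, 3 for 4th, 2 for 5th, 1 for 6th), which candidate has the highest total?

A: 5×6 + 6×5 + 4×4 + 6×4 + 6×5 + 5×2 + 4×3 = 152
B: 5×3 + 6×3 + 4×6 + 6×6 + 6×4 + 5×5 + 4×1 = 146
C: 5×2 + 6×2 + 4×1 + 6×2 + 6×3 + 5×6 + 4×6 = 110
D: 5×1 + 6×1 + 4×5 + 6×3 + 6×2 + 5×4 + 4×4 = 97
E: 5×4 + 6×6 + 4×3 + 6×1 + 6×6 + 5×1 + 4×2 = 123
F: 5×5 + 6×4 + 4×2 + 6×5 + 6×1 + 5×3 + 4×5 = 128

A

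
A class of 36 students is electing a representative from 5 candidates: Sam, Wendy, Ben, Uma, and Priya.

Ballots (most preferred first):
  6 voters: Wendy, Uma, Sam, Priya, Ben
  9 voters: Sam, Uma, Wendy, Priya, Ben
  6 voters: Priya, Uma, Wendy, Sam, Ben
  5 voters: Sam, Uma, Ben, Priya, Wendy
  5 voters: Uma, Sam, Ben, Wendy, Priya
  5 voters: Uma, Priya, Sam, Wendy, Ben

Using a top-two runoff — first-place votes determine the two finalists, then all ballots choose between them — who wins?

Round 1 first-place votes: Sam 14, Wendy 6, Ben 0, Uma 10, Priya 6. Sam and Uma advance.
Runoff: Sam is ranked above Uma on 14 ballots, Uma above Sam on 22.

Uma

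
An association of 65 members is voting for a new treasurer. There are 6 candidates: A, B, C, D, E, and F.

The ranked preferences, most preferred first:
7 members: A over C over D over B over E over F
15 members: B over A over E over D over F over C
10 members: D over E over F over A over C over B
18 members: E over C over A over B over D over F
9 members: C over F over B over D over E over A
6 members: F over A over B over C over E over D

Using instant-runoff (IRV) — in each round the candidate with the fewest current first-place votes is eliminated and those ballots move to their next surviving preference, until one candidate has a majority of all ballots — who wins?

Round 1: A 7, B 15, C 9, D 10, E 18, F 6. F eliminated.
Round 2: A 13, B 15, C 9, D 10, E 18. C eliminated.
Round 3: A 13, B 24, D 10, E 18. D eliminated.
Round 4: A 13, B 24, E 28. A eliminated.
Round 5: B 37, E 28. B has a majority (≥33).

B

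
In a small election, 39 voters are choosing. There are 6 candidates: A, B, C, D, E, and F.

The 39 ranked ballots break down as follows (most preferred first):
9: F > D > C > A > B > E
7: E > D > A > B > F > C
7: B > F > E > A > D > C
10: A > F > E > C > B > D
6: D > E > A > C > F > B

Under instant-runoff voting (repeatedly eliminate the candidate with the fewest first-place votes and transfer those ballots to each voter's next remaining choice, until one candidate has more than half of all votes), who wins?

F

Round 1: A 10, B 7, C 0, D 6, E 7, F 9. C eliminated.
Round 2: A 10, B 7, D 6, E 7, F 9. D eliminated.
Round 3: A 10, B 7, E 13, F 9. B eliminated.
Round 4: A 10, E 13, F 16. A eliminated.
Round 5: E 13, F 26. F has a majority (≥20).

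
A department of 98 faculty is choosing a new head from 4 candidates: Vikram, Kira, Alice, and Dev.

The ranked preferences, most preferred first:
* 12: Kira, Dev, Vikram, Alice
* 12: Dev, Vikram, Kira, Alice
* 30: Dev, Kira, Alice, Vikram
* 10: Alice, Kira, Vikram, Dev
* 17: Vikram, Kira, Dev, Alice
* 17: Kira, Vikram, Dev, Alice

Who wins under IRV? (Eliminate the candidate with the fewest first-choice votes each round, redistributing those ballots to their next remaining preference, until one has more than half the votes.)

Round 1: Vikram 17, Kira 29, Alice 10, Dev 42. Alice eliminated.
Round 2: Vikram 17, Kira 39, Dev 42. Vikram eliminated.
Round 3: Kira 56, Dev 42. Kira has a majority (≥50).

Kira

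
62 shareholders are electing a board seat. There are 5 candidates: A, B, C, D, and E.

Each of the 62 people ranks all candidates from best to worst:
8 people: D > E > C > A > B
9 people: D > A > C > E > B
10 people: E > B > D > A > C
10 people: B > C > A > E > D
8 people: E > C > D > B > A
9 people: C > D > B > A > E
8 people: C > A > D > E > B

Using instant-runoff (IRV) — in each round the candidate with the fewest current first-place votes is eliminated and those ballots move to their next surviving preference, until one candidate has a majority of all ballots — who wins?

C

Round 1: A 0, B 10, C 17, D 17, E 18. A eliminated.
Round 2: B 10, C 17, D 17, E 18. B eliminated.
Round 3: C 27, D 17, E 18. D eliminated.
Round 4: C 36, E 26. C has a majority (≥32).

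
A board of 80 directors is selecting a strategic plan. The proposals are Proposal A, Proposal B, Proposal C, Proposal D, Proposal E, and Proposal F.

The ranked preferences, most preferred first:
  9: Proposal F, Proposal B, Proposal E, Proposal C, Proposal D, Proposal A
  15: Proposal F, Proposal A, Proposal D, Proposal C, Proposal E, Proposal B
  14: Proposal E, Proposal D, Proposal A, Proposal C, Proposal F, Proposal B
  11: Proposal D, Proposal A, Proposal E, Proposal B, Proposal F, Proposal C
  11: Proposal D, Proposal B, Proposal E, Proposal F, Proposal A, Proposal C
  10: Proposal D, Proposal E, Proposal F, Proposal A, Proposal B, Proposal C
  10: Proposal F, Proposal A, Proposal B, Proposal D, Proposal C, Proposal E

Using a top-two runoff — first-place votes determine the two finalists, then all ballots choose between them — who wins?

Round 1 first-place votes: Proposal A 0, Proposal B 0, Proposal C 0, Proposal D 32, Proposal E 14, Proposal F 34. Proposal F and Proposal D advance.
Runoff: Proposal F is ranked above Proposal D on 34 ballots, Proposal D above Proposal F on 46.

Proposal D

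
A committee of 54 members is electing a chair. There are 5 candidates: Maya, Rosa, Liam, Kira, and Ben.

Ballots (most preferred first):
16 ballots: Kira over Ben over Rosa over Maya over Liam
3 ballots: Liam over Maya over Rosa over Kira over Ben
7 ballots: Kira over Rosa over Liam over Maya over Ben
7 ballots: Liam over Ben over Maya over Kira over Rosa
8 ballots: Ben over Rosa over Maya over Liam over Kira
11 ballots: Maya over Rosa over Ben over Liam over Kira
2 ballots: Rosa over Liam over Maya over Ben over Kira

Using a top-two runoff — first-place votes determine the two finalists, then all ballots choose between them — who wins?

Round 1 first-place votes: Maya 11, Rosa 2, Liam 10, Kira 23, Ben 8. Kira and Maya advance.
Runoff: Kira is ranked above Maya on 23 ballots, Maya above Kira on 31.

Maya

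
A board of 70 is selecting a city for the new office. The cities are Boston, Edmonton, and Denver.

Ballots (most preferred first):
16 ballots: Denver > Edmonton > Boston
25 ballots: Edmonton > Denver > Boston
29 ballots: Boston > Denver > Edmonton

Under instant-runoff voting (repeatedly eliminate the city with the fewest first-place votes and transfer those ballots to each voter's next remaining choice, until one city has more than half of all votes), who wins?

Edmonton

Round 1: Boston 29, Edmonton 25, Denver 16. Denver eliminated.
Round 2: Boston 29, Edmonton 41. Edmonton has a majority (≥36).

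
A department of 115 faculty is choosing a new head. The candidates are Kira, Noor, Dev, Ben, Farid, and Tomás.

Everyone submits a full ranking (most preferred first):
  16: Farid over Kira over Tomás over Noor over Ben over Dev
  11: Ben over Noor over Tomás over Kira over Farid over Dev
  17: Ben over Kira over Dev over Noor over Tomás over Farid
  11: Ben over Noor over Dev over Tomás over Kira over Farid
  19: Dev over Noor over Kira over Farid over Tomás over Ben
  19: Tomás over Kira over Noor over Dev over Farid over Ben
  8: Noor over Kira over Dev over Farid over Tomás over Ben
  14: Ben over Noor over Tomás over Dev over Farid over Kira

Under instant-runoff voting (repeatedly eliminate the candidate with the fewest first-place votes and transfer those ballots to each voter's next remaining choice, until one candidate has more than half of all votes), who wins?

Tomás

Round 1: Kira 0, Noor 8, Dev 19, Ben 53, Farid 16, Tomás 19. Kira eliminated.
Round 2: Noor 8, Dev 19, Ben 53, Farid 16, Tomás 19. Noor eliminated.
Round 3: Dev 27, Ben 53, Farid 16, Tomás 19. Farid eliminated.
Round 4: Dev 27, Ben 53, Tomás 35. Dev eliminated.
Round 5: Ben 53, Tomás 62. Tomás has a majority (≥58).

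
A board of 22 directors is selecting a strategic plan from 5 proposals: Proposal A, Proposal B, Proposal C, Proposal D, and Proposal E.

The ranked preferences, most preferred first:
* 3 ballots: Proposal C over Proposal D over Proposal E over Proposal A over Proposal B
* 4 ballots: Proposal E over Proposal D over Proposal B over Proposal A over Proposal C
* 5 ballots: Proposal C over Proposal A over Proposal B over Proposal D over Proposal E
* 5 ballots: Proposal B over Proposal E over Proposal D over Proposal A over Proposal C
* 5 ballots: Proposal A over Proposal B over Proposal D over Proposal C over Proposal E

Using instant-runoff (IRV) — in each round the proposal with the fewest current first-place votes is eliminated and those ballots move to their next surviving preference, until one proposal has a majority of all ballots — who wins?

Round 1: Proposal A 5, Proposal B 5, Proposal C 8, Proposal D 0, Proposal E 4. Proposal D eliminated.
Round 2: Proposal A 5, Proposal B 5, Proposal C 8, Proposal E 4. Proposal E eliminated.
Round 3: Proposal A 5, Proposal B 9, Proposal C 8. Proposal A eliminated.
Round 4: Proposal B 14, Proposal C 8. Proposal B has a majority (≥12).

Proposal B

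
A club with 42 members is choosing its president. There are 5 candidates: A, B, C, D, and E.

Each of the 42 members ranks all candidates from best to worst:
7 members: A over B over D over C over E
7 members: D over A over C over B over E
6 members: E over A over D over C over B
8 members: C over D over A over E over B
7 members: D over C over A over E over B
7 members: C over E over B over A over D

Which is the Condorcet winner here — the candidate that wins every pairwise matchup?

D vs A: 22–20
D vs B: 28–14
D vs C: 27–15
D vs E: 29–13
D beats every other candidate.

D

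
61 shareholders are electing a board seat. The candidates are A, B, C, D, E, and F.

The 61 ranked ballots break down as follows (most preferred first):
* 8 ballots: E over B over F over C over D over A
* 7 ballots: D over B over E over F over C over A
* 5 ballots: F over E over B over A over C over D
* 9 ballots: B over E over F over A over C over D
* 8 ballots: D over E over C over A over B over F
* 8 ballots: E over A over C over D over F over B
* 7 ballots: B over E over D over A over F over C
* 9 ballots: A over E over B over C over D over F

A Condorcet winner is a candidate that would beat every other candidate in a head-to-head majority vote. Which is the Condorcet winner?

E vs A: 52–9
E vs B: 38–23
E vs C: 61–0
E vs D: 46–15
E vs F: 56–5
E beats every other candidate.

E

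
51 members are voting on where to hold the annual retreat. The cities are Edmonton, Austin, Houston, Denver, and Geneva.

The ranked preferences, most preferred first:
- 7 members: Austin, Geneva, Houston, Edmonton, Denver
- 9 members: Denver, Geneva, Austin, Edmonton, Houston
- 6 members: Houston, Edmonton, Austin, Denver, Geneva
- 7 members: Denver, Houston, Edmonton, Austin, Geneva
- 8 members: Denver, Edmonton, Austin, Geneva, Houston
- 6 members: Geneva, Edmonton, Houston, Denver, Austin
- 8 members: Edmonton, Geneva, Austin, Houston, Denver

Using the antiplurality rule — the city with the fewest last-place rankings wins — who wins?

Last-place votes: Edmonton 0, Austin 6, Houston 17, Denver 15, Geneva 13.

Edmonton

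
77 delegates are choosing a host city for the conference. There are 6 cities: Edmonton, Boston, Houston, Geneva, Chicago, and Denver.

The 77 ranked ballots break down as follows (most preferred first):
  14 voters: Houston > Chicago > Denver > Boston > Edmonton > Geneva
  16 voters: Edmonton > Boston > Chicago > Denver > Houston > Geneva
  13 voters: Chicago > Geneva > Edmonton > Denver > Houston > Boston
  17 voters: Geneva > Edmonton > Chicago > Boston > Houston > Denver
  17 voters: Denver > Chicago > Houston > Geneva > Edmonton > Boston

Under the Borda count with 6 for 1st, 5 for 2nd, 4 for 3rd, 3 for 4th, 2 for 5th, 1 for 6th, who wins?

Chicago

Edmonton: 14×2 + 16×6 + 13×4 + 17×5 + 17×2 = 295
Boston: 14×3 + 16×5 + 13×1 + 17×3 + 17×1 = 203
Houston: 14×6 + 16×2 + 13×2 + 17×2 + 17×4 = 244
Geneva: 14×1 + 16×1 + 13×5 + 17×6 + 17×3 = 248
Chicago: 14×5 + 16×4 + 13×6 + 17×4 + 17×5 = 365
Denver: 14×4 + 16×3 + 13×3 + 17×1 + 17×6 = 262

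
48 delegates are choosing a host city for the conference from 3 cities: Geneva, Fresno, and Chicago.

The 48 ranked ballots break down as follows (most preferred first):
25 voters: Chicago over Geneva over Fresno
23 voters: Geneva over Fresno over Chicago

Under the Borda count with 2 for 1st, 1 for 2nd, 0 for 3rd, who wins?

Geneva

Geneva: 25×1 + 23×2 = 71
Fresno: 25×0 + 23×1 = 23
Chicago: 25×2 + 23×0 = 50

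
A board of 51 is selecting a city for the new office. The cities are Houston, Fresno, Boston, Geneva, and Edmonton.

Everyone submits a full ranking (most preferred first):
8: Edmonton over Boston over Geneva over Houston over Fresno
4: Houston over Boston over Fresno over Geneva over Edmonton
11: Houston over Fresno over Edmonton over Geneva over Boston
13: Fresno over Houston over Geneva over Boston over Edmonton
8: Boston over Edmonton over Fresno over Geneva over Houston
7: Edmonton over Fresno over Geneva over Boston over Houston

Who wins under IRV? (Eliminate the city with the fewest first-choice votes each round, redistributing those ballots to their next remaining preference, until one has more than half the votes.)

Round 1: Houston 15, Fresno 13, Boston 8, Geneva 0, Edmonton 15. Geneva eliminated.
Round 2: Houston 15, Fresno 13, Boston 8, Edmonton 15. Boston eliminated.
Round 3: Houston 15, Fresno 13, Edmonton 23. Fresno eliminated.
Round 4: Houston 28, Edmonton 23. Houston has a majority (≥26).

Houston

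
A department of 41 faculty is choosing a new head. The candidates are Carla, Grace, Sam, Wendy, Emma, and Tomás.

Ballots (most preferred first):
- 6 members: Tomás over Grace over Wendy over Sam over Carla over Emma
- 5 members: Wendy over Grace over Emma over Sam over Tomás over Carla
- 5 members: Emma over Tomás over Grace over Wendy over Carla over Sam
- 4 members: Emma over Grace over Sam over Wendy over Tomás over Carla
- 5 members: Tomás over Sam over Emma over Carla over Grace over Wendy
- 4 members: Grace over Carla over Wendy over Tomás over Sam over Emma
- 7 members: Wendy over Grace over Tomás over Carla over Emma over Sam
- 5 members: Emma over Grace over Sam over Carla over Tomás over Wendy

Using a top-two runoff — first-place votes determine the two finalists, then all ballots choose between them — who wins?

Wendy

Round 1 first-place votes: Carla 0, Grace 4, Sam 0, Wendy 12, Emma 14, Tomás 11. Emma and Wendy advance.
Runoff: Emma is ranked above Wendy on 19 ballots, Wendy above Emma on 22.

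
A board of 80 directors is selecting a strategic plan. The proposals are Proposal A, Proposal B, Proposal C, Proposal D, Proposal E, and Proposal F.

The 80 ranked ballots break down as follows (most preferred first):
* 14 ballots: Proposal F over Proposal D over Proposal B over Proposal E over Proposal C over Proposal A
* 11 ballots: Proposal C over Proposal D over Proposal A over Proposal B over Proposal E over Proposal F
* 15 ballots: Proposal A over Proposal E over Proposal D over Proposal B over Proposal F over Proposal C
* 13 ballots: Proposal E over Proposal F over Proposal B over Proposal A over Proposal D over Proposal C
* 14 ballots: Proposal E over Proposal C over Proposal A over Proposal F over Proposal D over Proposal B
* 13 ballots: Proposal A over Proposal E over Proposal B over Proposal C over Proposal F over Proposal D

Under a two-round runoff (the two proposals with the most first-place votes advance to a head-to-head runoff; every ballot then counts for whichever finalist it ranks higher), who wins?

Round 1 first-place votes: Proposal A 28, Proposal B 0, Proposal C 11, Proposal D 0, Proposal E 27, Proposal F 14. Proposal A and Proposal E advance.
Runoff: Proposal A is ranked above Proposal E on 39 ballots, Proposal E above Proposal A on 41.

Proposal E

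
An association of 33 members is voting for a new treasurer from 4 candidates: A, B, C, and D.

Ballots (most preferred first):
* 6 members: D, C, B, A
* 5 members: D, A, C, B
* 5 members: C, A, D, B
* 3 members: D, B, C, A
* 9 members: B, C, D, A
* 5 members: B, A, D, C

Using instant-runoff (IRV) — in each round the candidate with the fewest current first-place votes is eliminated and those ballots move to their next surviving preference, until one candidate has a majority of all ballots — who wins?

D

Round 1: A 0, B 14, C 5, D 14. A eliminated.
Round 2: B 14, C 5, D 14. C eliminated.
Round 3: B 14, D 19. D has a majority (≥17).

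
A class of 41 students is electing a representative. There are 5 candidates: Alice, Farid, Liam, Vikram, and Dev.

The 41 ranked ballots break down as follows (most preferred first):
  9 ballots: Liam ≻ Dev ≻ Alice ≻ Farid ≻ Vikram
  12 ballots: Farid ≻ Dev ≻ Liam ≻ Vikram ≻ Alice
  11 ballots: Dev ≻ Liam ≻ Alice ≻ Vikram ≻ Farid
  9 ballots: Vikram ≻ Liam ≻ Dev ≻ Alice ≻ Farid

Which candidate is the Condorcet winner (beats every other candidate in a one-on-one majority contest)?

Dev vs Alice: 41–0
Dev vs Farid: 29–12
Dev vs Liam: 23–18
Dev vs Vikram: 32–9
Dev beats every other candidate.

Dev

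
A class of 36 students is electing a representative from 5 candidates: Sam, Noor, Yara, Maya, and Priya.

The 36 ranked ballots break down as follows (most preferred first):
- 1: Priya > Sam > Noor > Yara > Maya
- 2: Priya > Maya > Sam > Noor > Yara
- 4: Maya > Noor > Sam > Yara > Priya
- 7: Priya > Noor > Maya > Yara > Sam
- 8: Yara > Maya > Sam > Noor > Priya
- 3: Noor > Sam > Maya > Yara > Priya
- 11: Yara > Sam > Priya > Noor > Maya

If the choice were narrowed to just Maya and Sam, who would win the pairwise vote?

Maya is ranked above Sam on 21 ballots; Sam above Maya on 15.

Maya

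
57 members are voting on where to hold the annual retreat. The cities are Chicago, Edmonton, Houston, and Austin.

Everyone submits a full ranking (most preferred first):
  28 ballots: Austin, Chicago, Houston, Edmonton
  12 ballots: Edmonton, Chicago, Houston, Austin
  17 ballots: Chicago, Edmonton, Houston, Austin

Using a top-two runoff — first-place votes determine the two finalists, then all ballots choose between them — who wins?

Round 1 first-place votes: Chicago 17, Edmonton 12, Houston 0, Austin 28. Austin and Chicago advance.
Runoff: Austin is ranked above Chicago on 28 ballots, Chicago above Austin on 29.

Chicago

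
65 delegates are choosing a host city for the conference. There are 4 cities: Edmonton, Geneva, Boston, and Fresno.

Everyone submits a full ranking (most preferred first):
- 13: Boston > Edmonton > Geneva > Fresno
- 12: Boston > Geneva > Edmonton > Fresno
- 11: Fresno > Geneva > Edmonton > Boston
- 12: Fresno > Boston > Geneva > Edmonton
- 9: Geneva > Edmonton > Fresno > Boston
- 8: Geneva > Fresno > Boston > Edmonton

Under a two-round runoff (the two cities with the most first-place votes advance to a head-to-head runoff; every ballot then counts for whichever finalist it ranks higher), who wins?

Round 1 first-place votes: Edmonton 0, Geneva 17, Boston 25, Fresno 23. Boston and Fresno advance.
Runoff: Boston is ranked above Fresno on 25 ballots, Fresno above Boston on 40.

Fresno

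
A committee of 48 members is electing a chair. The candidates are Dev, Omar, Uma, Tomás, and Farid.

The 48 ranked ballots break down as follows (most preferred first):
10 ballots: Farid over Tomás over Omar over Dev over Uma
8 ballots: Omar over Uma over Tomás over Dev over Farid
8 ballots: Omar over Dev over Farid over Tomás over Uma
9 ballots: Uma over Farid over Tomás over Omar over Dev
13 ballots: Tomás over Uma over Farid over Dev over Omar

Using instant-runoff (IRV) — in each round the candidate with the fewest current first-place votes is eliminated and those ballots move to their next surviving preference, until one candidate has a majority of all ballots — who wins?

Round 1: Dev 0, Omar 16, Uma 9, Tomás 13, Farid 10. Dev eliminated.
Round 2: Omar 16, Uma 9, Tomás 13, Farid 10. Uma eliminated.
Round 3: Omar 16, Tomás 13, Farid 19. Tomás eliminated.
Round 4: Omar 16, Farid 32. Farid has a majority (≥25).

Farid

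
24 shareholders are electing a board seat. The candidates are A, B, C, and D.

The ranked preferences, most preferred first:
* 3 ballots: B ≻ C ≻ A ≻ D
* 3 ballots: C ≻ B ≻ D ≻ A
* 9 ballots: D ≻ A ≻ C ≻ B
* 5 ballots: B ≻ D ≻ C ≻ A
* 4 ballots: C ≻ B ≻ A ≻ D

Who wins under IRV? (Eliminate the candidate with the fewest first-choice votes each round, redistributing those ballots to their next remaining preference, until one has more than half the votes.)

B

Round 1: A 0, B 8, C 7, D 9. A eliminated.
Round 2: B 8, C 7, D 9. C eliminated.
Round 3: B 15, D 9. B has a majority (≥13).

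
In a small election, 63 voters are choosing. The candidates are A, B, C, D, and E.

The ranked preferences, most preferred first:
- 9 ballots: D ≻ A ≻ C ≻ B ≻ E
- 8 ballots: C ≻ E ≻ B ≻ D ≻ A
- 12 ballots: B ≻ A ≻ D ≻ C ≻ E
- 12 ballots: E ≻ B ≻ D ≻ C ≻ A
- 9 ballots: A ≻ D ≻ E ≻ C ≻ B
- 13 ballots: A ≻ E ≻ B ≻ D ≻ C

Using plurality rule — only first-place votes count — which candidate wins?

First-place votes: A 22, B 12, C 8, D 9, E 12.

A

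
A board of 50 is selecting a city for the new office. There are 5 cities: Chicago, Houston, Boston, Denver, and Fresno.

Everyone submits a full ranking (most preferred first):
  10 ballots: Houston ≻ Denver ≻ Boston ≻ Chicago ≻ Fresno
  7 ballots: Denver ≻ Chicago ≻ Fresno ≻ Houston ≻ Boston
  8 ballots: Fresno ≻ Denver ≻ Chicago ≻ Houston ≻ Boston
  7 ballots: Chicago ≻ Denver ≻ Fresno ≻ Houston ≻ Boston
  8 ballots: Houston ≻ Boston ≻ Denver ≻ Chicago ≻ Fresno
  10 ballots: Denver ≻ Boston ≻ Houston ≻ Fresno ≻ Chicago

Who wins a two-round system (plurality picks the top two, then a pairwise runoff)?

Denver

Round 1 first-place votes: Chicago 7, Houston 18, Boston 0, Denver 17, Fresno 8. Houston and Denver advance.
Runoff: Houston is ranked above Denver on 18 ballots, Denver above Houston on 32.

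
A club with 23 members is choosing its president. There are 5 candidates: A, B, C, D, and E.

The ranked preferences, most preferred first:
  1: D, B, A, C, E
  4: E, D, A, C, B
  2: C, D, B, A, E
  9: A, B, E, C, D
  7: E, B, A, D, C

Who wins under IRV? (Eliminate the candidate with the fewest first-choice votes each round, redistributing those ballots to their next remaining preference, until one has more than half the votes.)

Round 1: A 9, B 0, C 2, D 1, E 11. B eliminated.
Round 2: A 9, C 2, D 1, E 11. D eliminated.
Round 3: A 10, C 2, E 11. C eliminated.
Round 4: A 12, E 11. A has a majority (≥12).

A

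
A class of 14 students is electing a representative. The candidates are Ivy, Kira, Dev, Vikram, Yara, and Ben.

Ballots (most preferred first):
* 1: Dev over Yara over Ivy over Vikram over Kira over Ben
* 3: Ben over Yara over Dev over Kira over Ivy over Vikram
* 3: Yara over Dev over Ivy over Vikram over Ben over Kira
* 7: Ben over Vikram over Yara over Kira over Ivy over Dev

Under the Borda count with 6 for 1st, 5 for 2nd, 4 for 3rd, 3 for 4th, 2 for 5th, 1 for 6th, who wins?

Ivy: 1×4 + 3×2 + 3×4 + 7×2 = 36
Kira: 1×2 + 3×3 + 3×1 + 7×3 = 35
Dev: 1×6 + 3×4 + 3×5 + 7×1 = 40
Vikram: 1×3 + 3×1 + 3×3 + 7×5 = 50
Yara: 1×5 + 3×5 + 3×6 + 7×4 = 66
Ben: 1×1 + 3×6 + 3×2 + 7×6 = 67

Ben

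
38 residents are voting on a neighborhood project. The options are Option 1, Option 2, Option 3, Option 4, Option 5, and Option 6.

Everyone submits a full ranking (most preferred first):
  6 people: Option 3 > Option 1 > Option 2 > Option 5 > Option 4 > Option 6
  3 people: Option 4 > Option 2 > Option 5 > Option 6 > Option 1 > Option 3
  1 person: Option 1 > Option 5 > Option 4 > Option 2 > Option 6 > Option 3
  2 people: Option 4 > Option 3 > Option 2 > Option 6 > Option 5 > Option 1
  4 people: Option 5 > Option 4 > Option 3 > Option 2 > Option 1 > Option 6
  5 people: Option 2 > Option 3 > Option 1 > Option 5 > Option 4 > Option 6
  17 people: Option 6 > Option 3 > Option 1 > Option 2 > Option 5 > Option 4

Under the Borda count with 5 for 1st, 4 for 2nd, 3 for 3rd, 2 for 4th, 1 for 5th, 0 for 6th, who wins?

Option 3

Option 1: 6×4 + 3×1 + 1×5 + 2×0 + 4×1 + 5×3 + 17×3 = 102
Option 2: 6×3 + 3×4 + 1×2 + 2×3 + 4×2 + 5×5 + 17×2 = 105
Option 3: 6×5 + 3×0 + 1×0 + 2×4 + 4×3 + 5×4 + 17×4 = 138
Option 4: 6×1 + 3×5 + 1×3 + 2×5 + 4×4 + 5×1 + 17×0 = 55
Option 5: 6×2 + 3×3 + 1×4 + 2×1 + 4×5 + 5×2 + 17×1 = 74
Option 6: 6×0 + 3×2 + 1×1 + 2×2 + 4×0 + 5×0 + 17×5 = 96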